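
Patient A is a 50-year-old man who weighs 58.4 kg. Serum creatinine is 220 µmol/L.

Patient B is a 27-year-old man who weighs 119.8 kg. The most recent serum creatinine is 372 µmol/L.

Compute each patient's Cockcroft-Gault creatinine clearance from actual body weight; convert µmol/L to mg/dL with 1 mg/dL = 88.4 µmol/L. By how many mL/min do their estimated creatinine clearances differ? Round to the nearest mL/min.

15 mL/min

Patient A: SCr = 220 / 88.4 = 2.489 mg/dL
Patient A: CrCl = (140 − 50) × 58.4 / (72 × 2.489) = 5256.0 / 179.21 ≈ 29.3 mL/min
Patient B: SCr = 372 / 88.4 = 4.208 mg/dL
Patient B: CrCl = (140 − 27) × 119.8 / (72 × 4.208) = 13537.4 / 302.98 ≈ 44.7 mL/min
|29.3 − 44.7| = 15.4 mL/min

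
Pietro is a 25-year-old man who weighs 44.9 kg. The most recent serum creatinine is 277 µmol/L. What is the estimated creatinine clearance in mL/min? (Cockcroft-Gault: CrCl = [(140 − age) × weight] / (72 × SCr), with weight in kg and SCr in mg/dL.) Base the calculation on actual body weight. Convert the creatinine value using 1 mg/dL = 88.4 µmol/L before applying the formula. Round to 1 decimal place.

SCr = 277 / 88.4 = 3.133 mg/dL
CrCl = (140 − 25) × 44.9 / (72 × 3.133) = 5163.5 / 225.58 ≈ 22.9 mL/min

22.9 mL/min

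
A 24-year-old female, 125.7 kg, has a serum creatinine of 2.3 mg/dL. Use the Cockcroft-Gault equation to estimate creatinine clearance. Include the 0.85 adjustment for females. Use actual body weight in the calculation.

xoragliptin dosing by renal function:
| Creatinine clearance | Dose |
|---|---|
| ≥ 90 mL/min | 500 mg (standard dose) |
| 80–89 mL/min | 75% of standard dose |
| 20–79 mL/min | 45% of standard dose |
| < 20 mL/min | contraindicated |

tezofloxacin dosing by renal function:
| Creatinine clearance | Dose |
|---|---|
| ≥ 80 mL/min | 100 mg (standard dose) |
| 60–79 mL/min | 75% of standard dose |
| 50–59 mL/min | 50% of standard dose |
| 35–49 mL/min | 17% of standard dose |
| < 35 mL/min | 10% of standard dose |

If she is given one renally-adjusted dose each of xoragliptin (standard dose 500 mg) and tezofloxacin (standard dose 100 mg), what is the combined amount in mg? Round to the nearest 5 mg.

CrCl = (140 − 24) × 125.7 / (72 × 2.3) × 0.85 = 14581.2 / 165.60 × 0.85 ≈ 74.8 mL/min
CrCl ≈ 75 mL/min.
xoragliptin: 20–79 mL/min → 45% of 500 mg = 225 mg.
tezofloxacin: 60–79 mL/min → 75% of 100 mg = 75 mg.
Total = 225 + 75 = 300 mg.

300 mg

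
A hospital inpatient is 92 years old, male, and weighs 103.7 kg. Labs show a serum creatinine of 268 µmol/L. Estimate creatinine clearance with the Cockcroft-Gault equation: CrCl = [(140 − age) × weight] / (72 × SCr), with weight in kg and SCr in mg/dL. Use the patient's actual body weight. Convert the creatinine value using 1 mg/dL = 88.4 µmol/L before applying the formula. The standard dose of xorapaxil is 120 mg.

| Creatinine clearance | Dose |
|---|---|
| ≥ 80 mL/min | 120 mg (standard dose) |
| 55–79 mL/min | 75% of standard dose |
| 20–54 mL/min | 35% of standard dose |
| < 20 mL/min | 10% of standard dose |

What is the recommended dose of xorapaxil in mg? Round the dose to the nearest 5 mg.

SCr = 268 / 88.4 = 3.032 mg/dL
CrCl = (140 − 92) × 103.7 / (72 × 3.032) = 4977.6 / 218.30 ≈ 22.8 mL/min
CrCl ≈ 23 mL/min → bracket 20–54 mL/min.
35% of 120 mg = 42 mg → 40 mg

40 mg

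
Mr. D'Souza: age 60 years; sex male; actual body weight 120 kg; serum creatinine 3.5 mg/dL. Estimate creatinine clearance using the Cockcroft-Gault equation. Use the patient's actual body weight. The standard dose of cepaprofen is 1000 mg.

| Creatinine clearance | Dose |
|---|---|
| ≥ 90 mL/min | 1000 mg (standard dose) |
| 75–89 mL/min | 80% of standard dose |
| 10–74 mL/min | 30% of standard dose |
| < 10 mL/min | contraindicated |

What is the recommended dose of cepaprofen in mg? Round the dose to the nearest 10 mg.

CrCl = (140 − 60) × 120 / (72 × 3.5) = 9600.0 / 252.00 ≈ 38.1 mL/min
CrCl ≈ 38 mL/min → bracket 10–74 mL/min.
30% of 1000 mg = 300 mg

300 mg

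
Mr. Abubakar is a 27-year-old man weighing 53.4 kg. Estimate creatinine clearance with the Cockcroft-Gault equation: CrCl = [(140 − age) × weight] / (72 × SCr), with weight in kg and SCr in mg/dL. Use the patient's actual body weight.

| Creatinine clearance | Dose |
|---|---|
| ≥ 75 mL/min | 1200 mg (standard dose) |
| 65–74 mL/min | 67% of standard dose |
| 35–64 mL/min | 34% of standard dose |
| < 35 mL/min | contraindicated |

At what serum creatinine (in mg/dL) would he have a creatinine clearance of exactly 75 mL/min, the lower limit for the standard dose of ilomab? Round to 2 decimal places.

Standard dose requires CrCl ≥ 75 mL/min.
Set (140 − 27) × 53.4 / (72 × SCr) = 75
SCr = (140 − 27) × 53.4 / (72 × 75) = 1.117 mg/dL

1.12 mg/dL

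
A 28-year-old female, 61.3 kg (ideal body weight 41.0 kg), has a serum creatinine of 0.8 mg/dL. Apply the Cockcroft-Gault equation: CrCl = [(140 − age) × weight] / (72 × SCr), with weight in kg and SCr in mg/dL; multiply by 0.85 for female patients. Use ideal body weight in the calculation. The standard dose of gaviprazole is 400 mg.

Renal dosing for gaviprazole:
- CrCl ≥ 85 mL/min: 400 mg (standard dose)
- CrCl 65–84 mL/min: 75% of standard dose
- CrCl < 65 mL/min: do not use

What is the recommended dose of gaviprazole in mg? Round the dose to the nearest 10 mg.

CrCl = (140 − 28) × 41 / (72 × 0.8) × 0.85 = 4592.0 / 57.60 × 0.85 ≈ 67.8 mL/min
CrCl ≈ 68 mL/min → bracket 65–84 mL/min.
75% of 400 mg = 300 mg

300 mg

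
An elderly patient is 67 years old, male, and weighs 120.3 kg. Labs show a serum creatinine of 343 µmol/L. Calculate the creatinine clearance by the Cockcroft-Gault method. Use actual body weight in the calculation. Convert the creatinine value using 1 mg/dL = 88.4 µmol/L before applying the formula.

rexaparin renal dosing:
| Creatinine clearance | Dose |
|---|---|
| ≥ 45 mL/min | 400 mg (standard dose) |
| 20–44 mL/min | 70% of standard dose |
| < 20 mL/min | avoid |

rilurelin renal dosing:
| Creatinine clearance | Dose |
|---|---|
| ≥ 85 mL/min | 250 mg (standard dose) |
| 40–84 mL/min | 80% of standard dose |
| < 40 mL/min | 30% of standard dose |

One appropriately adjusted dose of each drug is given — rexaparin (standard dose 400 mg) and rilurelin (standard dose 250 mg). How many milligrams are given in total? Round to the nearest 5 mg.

SCr = 343 / 88.4 = 3.88 mg/dL
CrCl = (140 − 67) × 120.3 / (72 × 3.88) = 8781.9 / 279.36 ≈ 31.4 mL/min
CrCl ≈ 31 mL/min.
rexaparin: 20–44 mL/min → 70% of 400 mg = 280 mg.
rilurelin: < 40 mL/min → 30% of 250 mg = 75 mg.
Total = 280 + 75 = 355 mg.

355 mg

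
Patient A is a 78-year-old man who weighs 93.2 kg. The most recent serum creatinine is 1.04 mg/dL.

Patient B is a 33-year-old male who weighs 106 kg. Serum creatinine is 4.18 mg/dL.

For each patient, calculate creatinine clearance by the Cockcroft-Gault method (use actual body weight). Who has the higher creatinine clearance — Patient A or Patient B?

Patient A: CrCl = (140 − 78) × 93.2 / (72 × 1.04) = 5778.4 / 74.88 ≈ 77.2 mL/min
Patient B: CrCl = (140 − 33) × 106 / (72 × 4.18) = 11342.0 / 300.96 ≈ 37.7 mL/min
77.2 vs 37.7 mL/min → Patient A is higher.

Patient A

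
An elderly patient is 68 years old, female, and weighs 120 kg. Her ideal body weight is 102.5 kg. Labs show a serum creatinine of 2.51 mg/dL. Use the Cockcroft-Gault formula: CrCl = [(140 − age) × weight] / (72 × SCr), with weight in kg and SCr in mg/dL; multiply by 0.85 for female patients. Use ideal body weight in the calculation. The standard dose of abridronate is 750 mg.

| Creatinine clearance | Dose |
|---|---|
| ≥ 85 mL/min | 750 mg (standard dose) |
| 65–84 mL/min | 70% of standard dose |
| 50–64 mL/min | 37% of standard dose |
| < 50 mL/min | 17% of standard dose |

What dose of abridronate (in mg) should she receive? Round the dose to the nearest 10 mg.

CrCl = (140 − 68) × 102.5 / (72 × 2.51) × 0.85 = 7380.0 / 180.72 × 0.85 ≈ 34.7 mL/min
CrCl ≈ 35 mL/min → bracket < 50 mL/min.
17% of 750 mg = 127.5 mg → 130 mg

130 mg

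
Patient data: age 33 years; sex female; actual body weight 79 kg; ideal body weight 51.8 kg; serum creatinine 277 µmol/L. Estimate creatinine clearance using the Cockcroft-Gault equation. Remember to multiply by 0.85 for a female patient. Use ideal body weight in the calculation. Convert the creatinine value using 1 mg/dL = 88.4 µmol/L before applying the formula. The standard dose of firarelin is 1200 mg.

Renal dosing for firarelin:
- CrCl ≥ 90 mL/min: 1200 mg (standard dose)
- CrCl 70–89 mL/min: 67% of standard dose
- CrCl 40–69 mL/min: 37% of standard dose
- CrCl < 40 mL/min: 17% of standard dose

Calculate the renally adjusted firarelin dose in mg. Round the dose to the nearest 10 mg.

200 mg

SCr = 277 / 88.4 = 3.133 mg/dL
CrCl = (140 − 33) × 51.8 / (72 × 3.133) × 0.85 = 5542.6 / 225.58 × 0.85 ≈ 20.9 mL/min
CrCl ≈ 21 mL/min → bracket < 40 mL/min.
17% of 1200 mg = 204 mg → 200 mg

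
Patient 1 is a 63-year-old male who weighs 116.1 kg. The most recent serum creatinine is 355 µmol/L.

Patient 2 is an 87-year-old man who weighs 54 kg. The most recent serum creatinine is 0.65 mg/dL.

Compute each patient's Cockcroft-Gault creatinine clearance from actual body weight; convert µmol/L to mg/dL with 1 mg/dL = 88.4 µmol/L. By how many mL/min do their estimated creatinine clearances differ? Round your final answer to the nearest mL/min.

Patient 1: SCr = 355 / 88.4 = 4.016 mg/dL
Patient 1: CrCl = (140 − 63) × 116.1 / (72 × 4.016) = 8939.7 / 289.15 ≈ 30.9 mL/min
Patient 2: CrCl = (140 − 87) × 54 / (72 × 0.65) = 2862.0 / 46.80 ≈ 61.2 mL/min
|30.9 − 61.2| = 30.3 mL/min

30 mL/min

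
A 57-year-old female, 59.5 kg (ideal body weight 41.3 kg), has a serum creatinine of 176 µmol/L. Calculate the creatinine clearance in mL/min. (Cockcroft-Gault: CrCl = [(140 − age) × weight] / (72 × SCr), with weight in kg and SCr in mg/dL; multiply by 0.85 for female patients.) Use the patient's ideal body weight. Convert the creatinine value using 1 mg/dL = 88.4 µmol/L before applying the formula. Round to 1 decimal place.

20.3 mL/min

SCr = 176 / 88.4 = 1.991 mg/dL
CrCl = (140 − 57) × 41.3 / (72 × 1.991) × 0.85 = 3427.9 / 143.35 × 0.85 ≈ 20.3 mL/min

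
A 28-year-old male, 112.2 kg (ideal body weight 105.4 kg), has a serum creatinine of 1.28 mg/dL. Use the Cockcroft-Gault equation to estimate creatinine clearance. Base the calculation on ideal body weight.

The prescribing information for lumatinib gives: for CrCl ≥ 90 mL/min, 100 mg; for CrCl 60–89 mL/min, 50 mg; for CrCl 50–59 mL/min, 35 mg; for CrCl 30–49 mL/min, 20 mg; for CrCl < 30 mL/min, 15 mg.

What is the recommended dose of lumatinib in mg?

100 mg

CrCl = (140 − 28) × 105.4 / (72 × 1.28) = 11804.8 / 92.16 ≈ 128.1 mL/min
CrCl ≈ 128 mL/min → bracket ≥ 90 mL/min.
Dose for this bracket: 100 mg.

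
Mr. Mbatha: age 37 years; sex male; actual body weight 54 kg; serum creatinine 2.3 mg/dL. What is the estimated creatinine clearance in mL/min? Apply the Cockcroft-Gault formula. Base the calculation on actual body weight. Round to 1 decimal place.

33.6 mL/min

CrCl = (140 − 37) × 54 / (72 × 2.3) = 5562.0 / 165.60 ≈ 33.6 mL/min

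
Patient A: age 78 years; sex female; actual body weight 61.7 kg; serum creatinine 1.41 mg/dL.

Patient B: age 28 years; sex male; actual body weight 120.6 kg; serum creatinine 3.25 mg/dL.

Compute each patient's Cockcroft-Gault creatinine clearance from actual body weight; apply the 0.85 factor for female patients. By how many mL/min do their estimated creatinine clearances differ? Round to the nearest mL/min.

Patient A: CrCl = (140 − 78) × 61.7 / (72 × 1.41) × 0.85 = 3825.4 / 101.52 × 0.85 ≈ 32.0 mL/min
Patient B: CrCl = (140 − 28) × 120.6 / (72 × 3.25) = 13507.2 / 234.00 ≈ 57.7 mL/min
|32.0 − 57.7| = 25.7 mL/min

26 mL/min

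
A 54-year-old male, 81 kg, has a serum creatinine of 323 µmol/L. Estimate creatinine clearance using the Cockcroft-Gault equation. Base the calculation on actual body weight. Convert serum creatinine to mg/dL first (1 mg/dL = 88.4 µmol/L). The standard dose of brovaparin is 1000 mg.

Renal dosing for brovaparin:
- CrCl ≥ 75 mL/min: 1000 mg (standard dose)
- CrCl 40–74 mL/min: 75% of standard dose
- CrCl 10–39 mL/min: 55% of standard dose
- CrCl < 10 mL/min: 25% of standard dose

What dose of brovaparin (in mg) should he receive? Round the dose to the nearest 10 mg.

550 mg

SCr = 323 / 88.4 = 3.654 mg/dL
CrCl = (140 − 54) × 81 / (72 × 3.654) = 6966.0 / 263.09 ≈ 26.5 mL/min
CrCl ≈ 26 mL/min → bracket 10–39 mL/min.
55% of 1000 mg = 550 mg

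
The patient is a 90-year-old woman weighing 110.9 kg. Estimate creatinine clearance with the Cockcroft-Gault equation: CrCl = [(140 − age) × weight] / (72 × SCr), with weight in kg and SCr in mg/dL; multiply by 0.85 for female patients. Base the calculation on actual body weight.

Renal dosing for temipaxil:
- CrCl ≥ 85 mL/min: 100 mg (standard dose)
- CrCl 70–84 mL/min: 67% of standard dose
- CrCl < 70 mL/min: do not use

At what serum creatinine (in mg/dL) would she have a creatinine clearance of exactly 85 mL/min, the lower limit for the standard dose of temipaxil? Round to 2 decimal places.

Standard dose requires CrCl ≥ 85 mL/min.
Set (140 − 90) × 110.9 × 0.85 / (72 × SCr) = 85
SCr = (140 − 90) × 110.9 × 0.85 / (72 × 85) = 0.770 mg/dL

0.77 mg/dL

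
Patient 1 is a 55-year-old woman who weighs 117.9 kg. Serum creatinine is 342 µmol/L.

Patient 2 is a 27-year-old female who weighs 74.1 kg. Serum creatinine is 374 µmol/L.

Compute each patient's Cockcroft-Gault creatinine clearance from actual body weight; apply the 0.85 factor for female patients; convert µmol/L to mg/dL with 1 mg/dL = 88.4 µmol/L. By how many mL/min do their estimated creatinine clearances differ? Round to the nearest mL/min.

7 mL/min

Patient 1: SCr = 342 / 88.4 = 3.869 mg/dL
Patient 1: CrCl = (140 − 55) × 117.9 / (72 × 3.869) × 0.85 = 10021.5 / 278.57 × 0.85 ≈ 30.6 mL/min
Patient 2: SCr = 374 / 88.4 = 4.231 mg/dL
Patient 2: CrCl = (140 − 27) × 74.1 / (72 × 4.231) × 0.85 = 8373.3 / 304.63 × 0.85 ≈ 23.4 mL/min
|30.6 − 23.4| = 7.2 mL/min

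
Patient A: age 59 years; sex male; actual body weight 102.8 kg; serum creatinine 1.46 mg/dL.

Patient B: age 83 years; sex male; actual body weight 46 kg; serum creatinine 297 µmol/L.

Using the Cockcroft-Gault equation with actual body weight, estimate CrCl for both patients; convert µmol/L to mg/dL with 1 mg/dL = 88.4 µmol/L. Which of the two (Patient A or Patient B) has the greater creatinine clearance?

Patient A

Patient A: CrCl = (140 − 59) × 102.8 / (72 × 1.46) = 8326.8 / 105.12 ≈ 79.2 mL/min
Patient B: SCr = 297 / 88.4 = 3.36 mg/dL
Patient B: CrCl = (140 − 83) × 46 / (72 × 3.36) = 2622.0 / 241.92 ≈ 10.8 mL/min
79.2 vs 10.8 mL/min → Patient A is higher.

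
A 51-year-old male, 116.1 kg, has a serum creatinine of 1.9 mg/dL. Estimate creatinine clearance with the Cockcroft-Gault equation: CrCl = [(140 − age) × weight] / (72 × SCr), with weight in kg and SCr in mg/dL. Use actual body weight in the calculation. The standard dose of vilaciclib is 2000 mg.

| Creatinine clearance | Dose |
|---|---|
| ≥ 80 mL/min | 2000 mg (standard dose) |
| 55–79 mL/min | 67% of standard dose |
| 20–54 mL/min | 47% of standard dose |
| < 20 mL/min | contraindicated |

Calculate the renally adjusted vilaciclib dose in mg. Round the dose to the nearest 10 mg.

CrCl = (140 − 51) × 116.1 / (72 × 1.9) = 10332.9 / 136.80 ≈ 75.5 mL/min
CrCl ≈ 76 mL/min → bracket 55–79 mL/min.
67% of 2000 mg = 1340 mg

1340 mg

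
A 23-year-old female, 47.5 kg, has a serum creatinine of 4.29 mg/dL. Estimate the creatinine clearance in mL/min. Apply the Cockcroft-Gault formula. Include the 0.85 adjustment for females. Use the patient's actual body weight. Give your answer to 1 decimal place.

15.3 mL/min

CrCl = (140 − 23) × 47.5 / (72 × 4.29) × 0.85 = 5557.5 / 308.88 × 0.85 ≈ 15.3 mL/min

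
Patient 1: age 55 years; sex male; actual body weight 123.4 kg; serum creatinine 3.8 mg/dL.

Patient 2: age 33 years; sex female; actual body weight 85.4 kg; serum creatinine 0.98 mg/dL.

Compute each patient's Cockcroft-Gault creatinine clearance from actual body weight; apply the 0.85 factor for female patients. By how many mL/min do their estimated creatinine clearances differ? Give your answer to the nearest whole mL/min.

72 mL/min

Patient 1: CrCl = (140 − 55) × 123.4 / (72 × 3.8) = 10489.0 / 273.60 ≈ 38.3 mL/min
Patient 2: CrCl = (140 − 33) × 85.4 / (72 × 0.98) × 0.85 = 9137.8 / 70.56 × 0.85 ≈ 110.1 mL/min
|38.3 − 110.1| = 71.8 mL/min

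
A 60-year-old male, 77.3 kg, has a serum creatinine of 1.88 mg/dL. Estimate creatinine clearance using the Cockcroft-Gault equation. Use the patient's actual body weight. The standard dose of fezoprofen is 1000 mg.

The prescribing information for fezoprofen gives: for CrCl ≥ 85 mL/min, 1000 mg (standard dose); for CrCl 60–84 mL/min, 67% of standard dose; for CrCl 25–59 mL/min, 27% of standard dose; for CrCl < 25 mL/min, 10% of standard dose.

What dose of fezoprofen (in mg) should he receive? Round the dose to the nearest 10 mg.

270 mg

CrCl = (140 − 60) × 77.3 / (72 × 1.88) = 6184.0 / 135.36 ≈ 45.7 mL/min
CrCl ≈ 46 mL/min → bracket 25–59 mL/min.
27% of 1000 mg = 270 mg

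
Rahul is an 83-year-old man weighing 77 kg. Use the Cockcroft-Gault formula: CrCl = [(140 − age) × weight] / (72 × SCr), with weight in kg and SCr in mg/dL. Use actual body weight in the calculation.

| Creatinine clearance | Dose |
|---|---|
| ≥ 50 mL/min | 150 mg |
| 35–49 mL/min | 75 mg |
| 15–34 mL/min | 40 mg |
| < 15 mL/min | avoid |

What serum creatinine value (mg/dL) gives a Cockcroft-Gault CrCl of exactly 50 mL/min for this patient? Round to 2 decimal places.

Standard dose requires CrCl ≥ 50 mL/min.
Set (140 − 83) × 77 / (72 × SCr) = 50
SCr = (140 − 83) × 77 / (72 × 50) = 1.219 mg/dL

1.22 mg/dL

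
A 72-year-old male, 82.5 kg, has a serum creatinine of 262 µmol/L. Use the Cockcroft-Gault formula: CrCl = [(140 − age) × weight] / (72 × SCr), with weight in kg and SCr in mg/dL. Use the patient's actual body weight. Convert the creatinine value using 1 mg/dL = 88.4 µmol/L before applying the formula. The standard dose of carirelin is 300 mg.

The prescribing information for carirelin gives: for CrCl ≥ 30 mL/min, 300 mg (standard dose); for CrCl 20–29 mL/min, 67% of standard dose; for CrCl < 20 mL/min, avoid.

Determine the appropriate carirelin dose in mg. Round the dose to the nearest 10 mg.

SCr = 262 / 88.4 = 2.964 mg/dL
CrCl = (140 − 72) × 82.5 / (72 × 2.964) = 5610.0 / 213.41 ≈ 26.3 mL/min
CrCl ≈ 26 mL/min → bracket 20–29 mL/min.
67% of 300 mg = 201 mg → 200 mg

200 mg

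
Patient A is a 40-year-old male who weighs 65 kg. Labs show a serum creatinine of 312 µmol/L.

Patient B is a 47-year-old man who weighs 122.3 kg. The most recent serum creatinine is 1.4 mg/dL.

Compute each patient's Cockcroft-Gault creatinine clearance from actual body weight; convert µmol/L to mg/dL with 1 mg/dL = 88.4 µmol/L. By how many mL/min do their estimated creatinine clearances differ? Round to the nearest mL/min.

Patient A: SCr = 312 / 88.4 = 3.529 mg/dL
Patient A: CrCl = (140 − 40) × 65 / (72 × 3.529) = 6500.0 / 254.09 ≈ 25.6 mL/min
Patient B: CrCl = (140 − 47) × 122.3 / (72 × 1.4) = 11373.9 / 100.80 ≈ 112.8 mL/min
|25.6 − 112.8| = 87.2 mL/min

87 mL/min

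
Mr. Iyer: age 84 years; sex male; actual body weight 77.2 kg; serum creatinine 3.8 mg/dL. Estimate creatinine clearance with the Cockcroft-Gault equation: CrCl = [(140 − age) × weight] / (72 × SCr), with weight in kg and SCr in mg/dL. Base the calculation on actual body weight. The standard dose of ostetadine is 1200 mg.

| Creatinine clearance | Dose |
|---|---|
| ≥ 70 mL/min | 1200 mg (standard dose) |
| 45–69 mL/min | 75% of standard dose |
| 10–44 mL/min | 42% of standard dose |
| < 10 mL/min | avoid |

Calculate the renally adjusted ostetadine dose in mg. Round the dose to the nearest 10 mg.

500 mg

CrCl = (140 − 84) × 77.2 / (72 × 3.8) = 4323.2 / 273.60 ≈ 15.8 mL/min
CrCl ≈ 16 mL/min → bracket 10–44 mL/min.
42% of 1200 mg = 504 mg → 500 mg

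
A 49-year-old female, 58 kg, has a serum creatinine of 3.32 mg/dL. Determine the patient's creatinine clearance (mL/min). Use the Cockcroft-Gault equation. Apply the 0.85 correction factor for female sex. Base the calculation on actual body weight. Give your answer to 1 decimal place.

18.8 mL/min

CrCl = (140 − 49) × 58 / (72 × 3.32) × 0.85 = 5278.0 / 239.04 × 0.85 ≈ 18.8 mL/min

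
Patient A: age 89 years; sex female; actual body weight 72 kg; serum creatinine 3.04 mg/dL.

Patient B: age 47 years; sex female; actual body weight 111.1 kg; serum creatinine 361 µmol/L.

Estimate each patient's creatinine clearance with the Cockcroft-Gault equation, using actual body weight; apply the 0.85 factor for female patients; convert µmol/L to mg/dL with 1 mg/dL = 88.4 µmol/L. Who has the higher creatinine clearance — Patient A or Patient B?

Patient B

Patient A: CrCl = (140 − 89) × 72 / (72 × 3.04) × 0.85 = 3672.0 / 218.88 × 0.85 ≈ 14.3 mL/min
Patient B: SCr = 361 / 88.4 = 4.084 mg/dL
Patient B: CrCl = (140 − 47) × 111.1 / (72 × 4.084) × 0.85 = 10332.3 / 294.05 × 0.85 ≈ 29.9 mL/min
14.3 vs 29.9 mL/min → Patient B is higher.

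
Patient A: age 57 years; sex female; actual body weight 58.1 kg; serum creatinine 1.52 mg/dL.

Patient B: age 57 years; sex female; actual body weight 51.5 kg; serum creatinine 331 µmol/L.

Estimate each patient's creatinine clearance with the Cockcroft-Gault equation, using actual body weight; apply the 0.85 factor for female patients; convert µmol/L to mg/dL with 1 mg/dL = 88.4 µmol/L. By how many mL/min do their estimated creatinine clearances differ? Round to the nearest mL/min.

24 mL/min

Patient A: CrCl = (140 − 57) × 58.1 / (72 × 1.52) × 0.85 = 4822.3 / 109.44 × 0.85 ≈ 37.5 mL/min
Patient B: SCr = 331 / 88.4 = 3.744 mg/dL
Patient B: CrCl = (140 − 57) × 51.5 / (72 × 3.744) × 0.85 = 4274.5 / 269.57 × 0.85 ≈ 13.5 mL/min
|37.5 − 13.5| = 24.0 mL/min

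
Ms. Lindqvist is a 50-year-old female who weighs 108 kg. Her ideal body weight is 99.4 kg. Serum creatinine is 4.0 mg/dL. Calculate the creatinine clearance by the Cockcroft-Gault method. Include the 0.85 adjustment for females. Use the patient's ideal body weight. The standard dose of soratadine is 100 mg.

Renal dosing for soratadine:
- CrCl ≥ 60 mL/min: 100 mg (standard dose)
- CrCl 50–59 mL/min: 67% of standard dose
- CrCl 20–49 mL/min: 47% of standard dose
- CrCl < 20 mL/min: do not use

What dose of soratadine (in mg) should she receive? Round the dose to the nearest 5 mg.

45 mg

CrCl = (140 − 50) × 99.4 / (72 × 4) × 0.85 = 8946.0 / 288.00 × 0.85 ≈ 26.4 mL/min
CrCl ≈ 26 mL/min → bracket 20–49 mL/min.
47% of 100 mg = 47 mg → 45 mg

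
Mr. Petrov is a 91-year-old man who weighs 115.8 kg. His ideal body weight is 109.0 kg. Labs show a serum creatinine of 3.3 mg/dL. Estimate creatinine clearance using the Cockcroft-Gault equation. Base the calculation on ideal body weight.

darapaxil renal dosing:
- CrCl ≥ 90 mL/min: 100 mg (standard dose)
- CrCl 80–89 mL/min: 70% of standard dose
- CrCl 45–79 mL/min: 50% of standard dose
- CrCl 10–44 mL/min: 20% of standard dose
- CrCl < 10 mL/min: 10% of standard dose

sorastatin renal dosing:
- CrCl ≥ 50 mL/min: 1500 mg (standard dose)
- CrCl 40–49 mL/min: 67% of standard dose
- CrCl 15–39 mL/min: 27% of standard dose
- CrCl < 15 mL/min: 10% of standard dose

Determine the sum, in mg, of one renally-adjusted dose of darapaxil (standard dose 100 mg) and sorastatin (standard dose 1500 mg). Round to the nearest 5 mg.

425 mg

CrCl = (140 − 91) × 109 / (72 × 3.3) = 5341.0 / 237.60 ≈ 22.5 mL/min
CrCl ≈ 22 mL/min.
darapaxil: 10–44 mL/min → 20% of 100 mg = 20 mg.
sorastatin: 15–39 mL/min → 27% of 1500 mg = 405 mg.
Total = 20 + 405 = 425 mg.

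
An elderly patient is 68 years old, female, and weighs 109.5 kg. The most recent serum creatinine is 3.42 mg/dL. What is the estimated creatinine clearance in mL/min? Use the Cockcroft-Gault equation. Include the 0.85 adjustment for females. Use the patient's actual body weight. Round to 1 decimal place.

CrCl = (140 − 68) × 109.5 / (72 × 3.42) × 0.85 = 7884.0 / 246.24 × 0.85 ≈ 27.2 mL/min

27.2 mL/min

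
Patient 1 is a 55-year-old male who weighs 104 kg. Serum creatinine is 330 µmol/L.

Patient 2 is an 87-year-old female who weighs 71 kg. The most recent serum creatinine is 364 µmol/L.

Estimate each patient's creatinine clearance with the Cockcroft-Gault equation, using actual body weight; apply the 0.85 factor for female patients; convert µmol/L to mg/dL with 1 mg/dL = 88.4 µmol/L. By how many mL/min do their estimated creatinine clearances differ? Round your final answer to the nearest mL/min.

Patient 1: SCr = 330 / 88.4 = 3.733 mg/dL
Patient 1: CrCl = (140 − 55) × 104 / (72 × 3.733) = 8840.0 / 268.78 ≈ 32.9 mL/min
Patient 2: SCr = 364 / 88.4 = 4.118 mg/dL
Patient 2: CrCl = (140 − 87) × 71 / (72 × 4.118) × 0.85 = 3763.0 / 296.50 × 0.85 ≈ 10.8 mL/min
|32.9 − 10.8| = 22.1 mL/min

22 mL/min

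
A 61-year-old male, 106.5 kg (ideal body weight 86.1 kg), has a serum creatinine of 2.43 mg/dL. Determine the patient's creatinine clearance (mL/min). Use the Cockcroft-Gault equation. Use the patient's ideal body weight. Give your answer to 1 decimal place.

CrCl = (140 − 61) × 86.1 / (72 × 2.43) = 6801.9 / 174.96 ≈ 38.9 mL/min

38.9 mL/min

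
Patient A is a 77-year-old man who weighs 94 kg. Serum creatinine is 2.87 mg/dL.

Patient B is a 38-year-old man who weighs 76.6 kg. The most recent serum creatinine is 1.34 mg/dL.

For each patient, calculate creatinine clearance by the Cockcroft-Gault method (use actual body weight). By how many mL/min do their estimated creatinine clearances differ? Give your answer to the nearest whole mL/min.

Patient A: CrCl = (140 − 77) × 94 / (72 × 2.87) = 5922.0 / 206.64 ≈ 28.7 mL/min
Patient B: CrCl = (140 − 38) × 76.6 / (72 × 1.34) = 7813.2 / 96.48 ≈ 81.0 mL/min
|28.7 − 81.0| = 52.3 mL/min

52 mL/min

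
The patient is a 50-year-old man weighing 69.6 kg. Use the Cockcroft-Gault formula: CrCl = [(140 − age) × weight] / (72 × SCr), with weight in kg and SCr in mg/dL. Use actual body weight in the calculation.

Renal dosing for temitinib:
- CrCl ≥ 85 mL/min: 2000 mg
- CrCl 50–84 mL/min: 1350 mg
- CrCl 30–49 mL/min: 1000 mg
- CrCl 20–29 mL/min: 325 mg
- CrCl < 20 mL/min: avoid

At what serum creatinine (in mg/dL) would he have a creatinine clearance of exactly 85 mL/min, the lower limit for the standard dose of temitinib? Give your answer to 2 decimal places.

Standard dose requires CrCl ≥ 85 mL/min.
Set (140 − 50) × 69.6 / (72 × SCr) = 85
SCr = (140 − 50) × 69.6 / (72 × 85) = 1.024 mg/dL

1.02 mg/dL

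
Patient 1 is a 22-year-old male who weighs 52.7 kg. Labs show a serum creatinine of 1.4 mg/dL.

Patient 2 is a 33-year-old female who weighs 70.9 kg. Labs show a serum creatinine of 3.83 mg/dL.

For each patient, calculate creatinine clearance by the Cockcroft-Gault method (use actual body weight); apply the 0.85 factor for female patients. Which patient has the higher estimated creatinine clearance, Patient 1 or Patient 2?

Patient 1

Patient 1: CrCl = (140 − 22) × 52.7 / (72 × 1.4) = 6218.6 / 100.80 ≈ 61.7 mL/min
Patient 2: CrCl = (140 − 33) × 70.9 / (72 × 3.83) × 0.85 = 7586.3 / 275.76 × 0.85 ≈ 23.4 mL/min
61.7 vs 23.4 mL/min → Patient 1 is higher.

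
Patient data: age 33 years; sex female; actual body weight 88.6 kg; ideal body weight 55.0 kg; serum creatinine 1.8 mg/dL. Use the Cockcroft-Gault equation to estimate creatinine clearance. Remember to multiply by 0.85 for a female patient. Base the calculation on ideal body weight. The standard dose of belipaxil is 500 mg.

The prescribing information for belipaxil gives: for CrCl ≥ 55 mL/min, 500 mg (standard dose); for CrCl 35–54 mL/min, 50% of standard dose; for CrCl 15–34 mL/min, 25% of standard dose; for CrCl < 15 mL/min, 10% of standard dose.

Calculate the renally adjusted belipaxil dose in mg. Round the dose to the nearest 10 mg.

CrCl = (140 − 33) × 55 / (72 × 1.8) × 0.85 = 5885.0 / 129.60 × 0.85 ≈ 38.6 mL/min
CrCl ≈ 39 mL/min → bracket 35–54 mL/min.
50% of 500 mg = 250 mg

250 mg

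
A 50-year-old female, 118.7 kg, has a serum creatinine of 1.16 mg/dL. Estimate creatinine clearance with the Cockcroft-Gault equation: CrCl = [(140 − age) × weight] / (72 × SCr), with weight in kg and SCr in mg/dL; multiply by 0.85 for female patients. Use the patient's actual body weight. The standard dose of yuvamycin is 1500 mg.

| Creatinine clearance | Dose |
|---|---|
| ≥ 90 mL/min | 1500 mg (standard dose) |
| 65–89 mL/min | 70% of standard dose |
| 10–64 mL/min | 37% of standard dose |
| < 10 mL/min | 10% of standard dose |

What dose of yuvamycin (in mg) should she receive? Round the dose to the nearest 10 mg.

1500 mg

CrCl = (140 − 50) × 118.7 / (72 × 1.16) × 0.85 = 10683.0 / 83.52 × 0.85 ≈ 108.7 mL/min
CrCl ≈ 109 mL/min → bracket ≥ 90 mL/min.
100% of 1500 mg = 1500 mg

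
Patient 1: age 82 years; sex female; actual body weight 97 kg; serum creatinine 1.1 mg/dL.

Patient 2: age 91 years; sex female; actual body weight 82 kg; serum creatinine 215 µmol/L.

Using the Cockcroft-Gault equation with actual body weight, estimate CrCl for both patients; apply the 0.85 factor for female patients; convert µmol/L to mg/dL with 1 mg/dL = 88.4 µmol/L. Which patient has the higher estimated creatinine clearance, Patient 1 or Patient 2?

Patient 1: CrCl = (140 − 82) × 97 / (72 × 1.1) × 0.85 = 5626.0 / 79.20 × 0.85 ≈ 60.4 mL/min
Patient 2: SCr = 215 / 88.4 = 2.432 mg/dL
Patient 2: CrCl = (140 − 91) × 82 / (72 × 2.432) × 0.85 = 4018.0 / 175.10 × 0.85 ≈ 19.5 mL/min
60.4 vs 19.5 mL/min → Patient 1 is higher.

Patient 1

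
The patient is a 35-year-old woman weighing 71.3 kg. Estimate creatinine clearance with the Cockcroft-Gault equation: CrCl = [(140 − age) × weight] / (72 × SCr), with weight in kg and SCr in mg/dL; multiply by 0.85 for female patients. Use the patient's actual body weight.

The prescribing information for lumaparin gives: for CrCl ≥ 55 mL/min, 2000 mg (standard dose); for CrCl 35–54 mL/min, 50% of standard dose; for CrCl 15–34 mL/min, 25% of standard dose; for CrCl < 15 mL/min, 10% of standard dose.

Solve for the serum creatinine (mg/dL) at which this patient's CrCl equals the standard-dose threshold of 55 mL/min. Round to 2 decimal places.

1.61 mg/dL

Standard dose requires CrCl ≥ 55 mL/min.
Set (140 − 35) × 71.3 × 0.85 / (72 × SCr) = 55
SCr = (140 − 35) × 71.3 × 0.85 / (72 × 55) = 1.607 mg/dL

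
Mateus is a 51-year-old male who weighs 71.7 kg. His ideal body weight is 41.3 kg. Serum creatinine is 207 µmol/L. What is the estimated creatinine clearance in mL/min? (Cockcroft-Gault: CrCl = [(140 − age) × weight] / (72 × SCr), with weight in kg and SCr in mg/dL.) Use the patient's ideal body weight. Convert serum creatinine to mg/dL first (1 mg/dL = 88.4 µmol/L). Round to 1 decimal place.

21.8 mL/min

SCr = 207 / 88.4 = 2.342 mg/dL
CrCl = (140 − 51) × 41.3 / (72 × 2.342) = 3675.7 / 168.62 ≈ 21.8 mL/min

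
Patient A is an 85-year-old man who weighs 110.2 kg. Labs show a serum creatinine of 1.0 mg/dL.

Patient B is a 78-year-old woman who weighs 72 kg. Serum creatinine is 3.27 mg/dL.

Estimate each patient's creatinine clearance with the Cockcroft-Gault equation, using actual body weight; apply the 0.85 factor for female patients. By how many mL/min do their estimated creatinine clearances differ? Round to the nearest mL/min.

68 mL/min

Patient A: CrCl = (140 − 85) × 110.2 / (72 × 1) = 6061.0 / 72.00 ≈ 84.2 mL/min
Patient B: CrCl = (140 − 78) × 72 / (72 × 3.27) × 0.85 = 4464.0 / 235.44 × 0.85 ≈ 16.1 mL/min
|84.2 − 16.1| = 68.1 mL/min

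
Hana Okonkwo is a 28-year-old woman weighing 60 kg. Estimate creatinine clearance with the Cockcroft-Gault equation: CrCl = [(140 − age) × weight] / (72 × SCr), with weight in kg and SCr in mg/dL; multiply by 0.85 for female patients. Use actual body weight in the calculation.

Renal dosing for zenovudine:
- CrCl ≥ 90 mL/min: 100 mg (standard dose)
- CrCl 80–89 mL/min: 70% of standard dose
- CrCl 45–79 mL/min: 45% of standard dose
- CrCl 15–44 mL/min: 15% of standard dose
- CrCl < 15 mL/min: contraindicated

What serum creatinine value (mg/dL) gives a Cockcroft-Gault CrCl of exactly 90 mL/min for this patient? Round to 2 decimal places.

0.88 mg/dL

Standard dose requires CrCl ≥ 90 mL/min.
Set (140 − 28) × 60 × 0.85 / (72 × SCr) = 90
SCr = (140 − 28) × 60 × 0.85 / (72 × 90) = 0.881 mg/dL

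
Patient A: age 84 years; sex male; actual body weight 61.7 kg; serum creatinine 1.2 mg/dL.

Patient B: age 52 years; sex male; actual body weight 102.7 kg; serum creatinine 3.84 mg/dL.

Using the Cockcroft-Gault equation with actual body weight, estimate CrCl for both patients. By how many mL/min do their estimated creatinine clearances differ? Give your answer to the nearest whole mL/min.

7 mL/min

Patient A: CrCl = (140 − 84) × 61.7 / (72 × 1.2) = 3455.2 / 86.40 ≈ 40.0 mL/min
Patient B: CrCl = (140 − 52) × 102.7 / (72 × 3.84) = 9037.6 / 276.48 ≈ 32.7 mL/min
|40.0 − 32.7| = 7.3 mL/min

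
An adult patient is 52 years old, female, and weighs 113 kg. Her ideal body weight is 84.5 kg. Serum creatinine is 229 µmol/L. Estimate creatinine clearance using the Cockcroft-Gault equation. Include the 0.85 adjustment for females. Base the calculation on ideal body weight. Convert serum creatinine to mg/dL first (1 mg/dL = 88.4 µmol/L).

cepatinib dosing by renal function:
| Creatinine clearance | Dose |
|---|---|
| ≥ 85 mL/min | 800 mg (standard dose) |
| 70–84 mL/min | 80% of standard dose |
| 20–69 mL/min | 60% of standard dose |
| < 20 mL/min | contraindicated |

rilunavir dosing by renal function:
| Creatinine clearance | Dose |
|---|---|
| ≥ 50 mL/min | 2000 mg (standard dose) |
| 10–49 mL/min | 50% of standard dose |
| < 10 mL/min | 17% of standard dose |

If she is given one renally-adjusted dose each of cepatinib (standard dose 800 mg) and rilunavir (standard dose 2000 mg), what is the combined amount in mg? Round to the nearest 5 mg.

SCr = 229 / 88.4 = 2.59 mg/dL
CrCl = (140 − 52) × 84.5 / (72 × 2.59) × 0.85 = 7436.0 / 186.48 × 0.85 ≈ 33.9 mL/min
CrCl ≈ 34 mL/min.
cepatinib: 20–69 mL/min → 60% of 800 mg = 480 mg.
rilunavir: 10–49 mL/min → 50% of 2000 mg = 1000 mg.
Total = 480 + 1000 = 1480 mg.

1480 mg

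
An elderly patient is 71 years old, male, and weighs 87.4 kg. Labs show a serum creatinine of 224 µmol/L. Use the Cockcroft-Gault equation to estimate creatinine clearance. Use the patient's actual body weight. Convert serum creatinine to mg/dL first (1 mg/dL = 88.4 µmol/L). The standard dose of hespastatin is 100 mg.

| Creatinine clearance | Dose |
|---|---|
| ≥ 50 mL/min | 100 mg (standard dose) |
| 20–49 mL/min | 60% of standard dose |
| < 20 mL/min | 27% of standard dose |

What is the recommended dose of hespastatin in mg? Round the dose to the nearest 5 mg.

60 mg

SCr = 224 / 88.4 = 2.534 mg/dL
CrCl = (140 − 71) × 87.4 / (72 × 2.534) = 6030.6 / 182.45 ≈ 33.1 mL/min
CrCl ≈ 33 mL/min → bracket 20–49 mL/min.
60% of 100 mg = 60 mg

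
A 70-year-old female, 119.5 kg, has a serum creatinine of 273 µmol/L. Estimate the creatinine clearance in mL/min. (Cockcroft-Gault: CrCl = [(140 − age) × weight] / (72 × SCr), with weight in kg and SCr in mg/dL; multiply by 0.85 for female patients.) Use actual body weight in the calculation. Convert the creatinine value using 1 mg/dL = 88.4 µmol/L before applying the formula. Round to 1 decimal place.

32.0 mL/min

SCr = 273 / 88.4 = 3.088 mg/dL
CrCl = (140 − 70) × 119.5 / (72 × 3.088) × 0.85 = 8365.0 / 222.34 × 0.85 ≈ 32.0 mL/min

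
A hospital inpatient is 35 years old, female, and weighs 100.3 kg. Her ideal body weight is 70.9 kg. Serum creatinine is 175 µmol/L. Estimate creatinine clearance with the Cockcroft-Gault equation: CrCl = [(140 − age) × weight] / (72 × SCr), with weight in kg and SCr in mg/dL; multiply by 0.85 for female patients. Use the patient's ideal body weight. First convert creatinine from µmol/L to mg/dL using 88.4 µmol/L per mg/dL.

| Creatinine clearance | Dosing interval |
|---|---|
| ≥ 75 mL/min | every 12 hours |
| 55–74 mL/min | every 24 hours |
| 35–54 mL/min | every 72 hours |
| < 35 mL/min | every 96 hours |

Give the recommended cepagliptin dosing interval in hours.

every 72 hours

SCr = 175 / 88.4 = 1.98 mg/dL
CrCl = (140 − 35) × 70.9 / (72 × 1.98) × 0.85 = 7444.5 / 142.56 × 0.85 ≈ 44.4 mL/min
CrCl ≈ 44 mL/min → bracket 35–54 mL/min → every 72 hours.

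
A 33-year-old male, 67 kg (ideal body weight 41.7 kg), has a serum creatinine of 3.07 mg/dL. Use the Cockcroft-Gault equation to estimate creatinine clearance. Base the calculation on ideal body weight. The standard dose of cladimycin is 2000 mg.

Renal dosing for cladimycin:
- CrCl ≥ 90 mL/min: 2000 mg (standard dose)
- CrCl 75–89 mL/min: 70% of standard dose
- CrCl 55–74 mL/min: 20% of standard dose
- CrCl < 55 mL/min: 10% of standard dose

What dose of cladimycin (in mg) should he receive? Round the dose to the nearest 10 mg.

200 mg

CrCl = (140 − 33) × 41.7 / (72 × 3.07) = 4461.9 / 221.04 ≈ 20.2 mL/min
CrCl ≈ 20 mL/min → bracket < 55 mL/min.
10% of 2000 mg = 200 mg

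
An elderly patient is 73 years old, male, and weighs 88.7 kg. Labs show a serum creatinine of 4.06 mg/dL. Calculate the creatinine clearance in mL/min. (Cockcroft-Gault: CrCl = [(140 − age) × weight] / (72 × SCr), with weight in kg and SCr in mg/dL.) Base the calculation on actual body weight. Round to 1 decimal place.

CrCl = (140 − 73) × 88.7 / (72 × 4.06) = 5942.9 / 292.32 ≈ 20.3 mL/min

20.3 mL/min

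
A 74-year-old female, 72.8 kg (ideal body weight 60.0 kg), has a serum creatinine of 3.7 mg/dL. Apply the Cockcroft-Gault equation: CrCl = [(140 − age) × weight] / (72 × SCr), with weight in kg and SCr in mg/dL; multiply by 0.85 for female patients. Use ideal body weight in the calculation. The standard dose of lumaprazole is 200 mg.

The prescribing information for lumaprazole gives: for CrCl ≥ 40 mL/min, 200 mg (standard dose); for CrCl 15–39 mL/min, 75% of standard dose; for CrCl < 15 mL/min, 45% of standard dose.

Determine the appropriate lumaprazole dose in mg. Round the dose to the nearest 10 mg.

90 mg

CrCl = (140 − 74) × 60 / (72 × 3.7) × 0.85 = 3960.0 / 266.40 × 0.85 ≈ 12.6 mL/min
CrCl ≈ 13 mL/min → bracket < 15 mL/min.
45% of 200 mg = 90 mg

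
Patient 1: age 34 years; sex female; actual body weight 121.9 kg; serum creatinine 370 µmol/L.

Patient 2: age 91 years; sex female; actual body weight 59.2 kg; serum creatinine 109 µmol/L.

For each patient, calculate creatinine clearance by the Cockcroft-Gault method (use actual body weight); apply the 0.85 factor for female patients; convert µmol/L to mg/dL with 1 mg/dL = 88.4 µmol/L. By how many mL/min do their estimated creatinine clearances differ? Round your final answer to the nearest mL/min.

9 mL/min

Patient 1: SCr = 370 / 88.4 = 4.186 mg/dL
Patient 1: CrCl = (140 − 34) × 121.9 / (72 × 4.186) × 0.85 = 12921.4 / 301.39 × 0.85 ≈ 36.4 mL/min
Patient 2: SCr = 109 / 88.4 = 1.233 mg/dL
Patient 2: CrCl = (140 − 91) × 59.2 / (72 × 1.233) × 0.85 = 2900.8 / 88.78 × 0.85 ≈ 27.8 mL/min
|36.4 − 27.8| = 8.6 mL/min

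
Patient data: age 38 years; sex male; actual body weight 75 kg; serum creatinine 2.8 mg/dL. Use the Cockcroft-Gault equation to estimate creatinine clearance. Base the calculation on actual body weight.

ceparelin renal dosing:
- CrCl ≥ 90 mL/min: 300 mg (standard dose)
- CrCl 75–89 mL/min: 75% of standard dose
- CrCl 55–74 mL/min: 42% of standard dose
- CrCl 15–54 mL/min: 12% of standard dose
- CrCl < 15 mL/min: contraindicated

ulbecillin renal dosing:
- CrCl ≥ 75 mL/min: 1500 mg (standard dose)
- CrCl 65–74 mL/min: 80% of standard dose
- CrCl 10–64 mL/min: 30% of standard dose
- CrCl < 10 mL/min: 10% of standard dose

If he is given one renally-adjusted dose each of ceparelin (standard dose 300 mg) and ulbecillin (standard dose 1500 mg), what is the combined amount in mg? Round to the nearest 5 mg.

CrCl = (140 − 38) × 75 / (72 × 2.8) = 7650.0 / 201.60 ≈ 37.9 mL/min
CrCl ≈ 38 mL/min.
ceparelin: 15–54 mL/min → 12% of 300 mg = 36 mg.
ulbecillin: 10–64 mL/min → 30% of 1500 mg = 450 mg.
Total = 36 + 450 = 486 mg.

485 mg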